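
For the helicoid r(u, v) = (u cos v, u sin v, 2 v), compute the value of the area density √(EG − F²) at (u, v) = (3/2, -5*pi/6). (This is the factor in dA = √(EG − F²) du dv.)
√(EG − F²)|_{(3/2, -5*pi/6)} = 5/2

E = 1, F = 0, G = u^2 + 4, so EG − F² = u^2 + 4. Taking the positive square root: √(EG − F²) = sqrt(u^2 + 4). At (u, v) = (3/2, -5*pi/6): 5/2.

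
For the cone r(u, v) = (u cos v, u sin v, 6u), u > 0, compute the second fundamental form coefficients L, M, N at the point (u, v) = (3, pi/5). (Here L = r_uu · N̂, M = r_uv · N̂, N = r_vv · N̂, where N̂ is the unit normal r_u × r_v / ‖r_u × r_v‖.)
L = 0;  M = 0;  N = 18*sqrt(37)/37

Compute the unit normal N̂(u, v) = (-6*sqrt(37)*u*cos(v)/(37*Abs(u)), -6*sqrt(37)*u*sin(v)/(37*Abs(u)), sqrt(37)*u/(37*Abs(u))), and the second partials r_uu, r_uv, r_vv. Take dot products:
  L(u, v) = r_uu · N̂ = 0,
  M(u, v) = r_uv · N̂ = 0,
  N(u, v) = r_vv · N̂ = 6*sqrt(37)*u^2/(37*Abs(u)).
Evaluating at (u, v) = (3, pi/5):
  L = 0, M = 0, N = 18*sqrt(37)/37.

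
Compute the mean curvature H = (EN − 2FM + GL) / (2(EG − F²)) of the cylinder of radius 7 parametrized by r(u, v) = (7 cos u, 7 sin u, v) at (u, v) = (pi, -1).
H = -1/14

With E = 49, F = 0, G = 1, L = -7, M = 0, N = 0, assemble
  H = (EN − 2FM + GL) / (2(EG − F²)) = -1/14.
At (u, v) = (pi, -1): H = -1/14.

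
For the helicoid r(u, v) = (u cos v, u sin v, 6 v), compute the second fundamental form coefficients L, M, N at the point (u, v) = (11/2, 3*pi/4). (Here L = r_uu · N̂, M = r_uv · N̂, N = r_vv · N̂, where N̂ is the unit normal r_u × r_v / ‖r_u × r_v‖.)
L = 0;  M = -12*sqrt(265)/265;  N = 0

Compute the unit normal N̂(u, v) = (6*sin(v)/sqrt(u^2 + 36), -6*cos(v)/sqrt(u^2 + 36), u/sqrt(u^2 + 36)), and the second partials r_uu, r_uv, r_vv. Take dot products:
  L(u, v) = r_uu · N̂ = 0,
  M(u, v) = r_uv · N̂ = -6/sqrt(u^2 + 36),
  N(u, v) = r_vv · N̂ = 0.
Evaluating at (u, v) = (11/2, 3*pi/4):
  L = 0, M = -12*sqrt(265)/265, N = 0.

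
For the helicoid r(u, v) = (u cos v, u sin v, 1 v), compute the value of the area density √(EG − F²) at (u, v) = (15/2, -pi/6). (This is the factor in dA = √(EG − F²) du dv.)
√(EG − F²)|_{(15/2, -pi/6)} = sqrt(229)/2

E = 1, F = 0, G = u^2 + 1, so EG − F² = u^2 + 1. Taking the positive square root: √(EG − F²) = sqrt(u^2 + 1). At (u, v) = (15/2, -pi/6): sqrt(229)/2.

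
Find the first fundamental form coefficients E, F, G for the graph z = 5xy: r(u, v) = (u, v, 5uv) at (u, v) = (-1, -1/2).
E = 29/4;  F = 25/2;  G = 26

Partials: r_u = (1, 0, 5*v), r_v = (0, 1, 5*u). As functions of (u, v):
  E = r_u · r_u = 25*v^2 + 1,
  F = r_u · r_v = 25*u*v,
  G = r_v · r_v = 25*u^2 + 1.
Evaluating at (u, v) = (-1, -1/2): E = 29/4, F = 25/2, G = 26.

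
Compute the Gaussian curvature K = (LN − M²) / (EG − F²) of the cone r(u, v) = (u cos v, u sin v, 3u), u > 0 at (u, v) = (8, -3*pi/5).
K = 0

Coefficients of the first fundamental form: E = 10, F = 0, G = u^2.
Coefficients of the second fundamental form: L = 0, M = 0, N = 3*sqrt(10)*u^2/(10*Abs(u)).
Assemble K = (LN − M²)/(EG − F²) = 0. At (u, v) = (8, -3*pi/5): K = 0.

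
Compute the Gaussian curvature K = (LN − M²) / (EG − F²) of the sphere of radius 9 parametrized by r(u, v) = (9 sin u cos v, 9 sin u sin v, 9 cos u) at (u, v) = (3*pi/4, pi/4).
K = 1/81

Coefficients of the first fundamental form: E = 81, F = 0, G = 81*sin(u)^2.
Coefficients of the second fundamental form: L = -9*sin(u)/Abs(sin(u)), M = 0, N = -9*sin(u)^3/Abs(sin(u)).
Assemble K = (LN − M²)/(EG − F²) = 1/81. At (u, v) = (3*pi/4, pi/4): K = 1/81.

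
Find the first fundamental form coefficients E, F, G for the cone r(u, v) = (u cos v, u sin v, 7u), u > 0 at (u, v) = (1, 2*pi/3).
E = 50;  F = 0;  G = 1

Partials: r_u = (cos(v), sin(v), 7), r_v = (-u*sin(v), u*cos(v), 0). As functions of (u, v):
  E = r_u · r_u = 50,
  F = r_u · r_v = 0,
  G = r_v · r_v = u^2.
Evaluating at (u, v) = (1, 2*pi/3): E = 50, F = 0, G = 1.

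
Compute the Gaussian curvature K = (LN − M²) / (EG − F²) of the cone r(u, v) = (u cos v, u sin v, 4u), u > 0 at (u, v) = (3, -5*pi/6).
K = 0

Coefficients of the first fundamental form: E = 17, F = 0, G = u^2.
Coefficients of the second fundamental form: L = 0, M = 0, N = 4*sqrt(17)*u^2/(17*Abs(u)).
Assemble K = (LN − M²)/(EG − F²) = 0. At (u, v) = (3, -5*pi/6): K = 0.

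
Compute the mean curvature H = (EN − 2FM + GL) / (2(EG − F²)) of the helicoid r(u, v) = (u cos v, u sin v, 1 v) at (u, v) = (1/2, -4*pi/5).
H = 0

With E = 1, F = 0, G = u^2 + 1, L = 0, M = -1/sqrt(u^2 + 1), N = 0, assemble
  H = (EN − 2FM + GL) / (2(EG − F²)) = 0.
At (u, v) = (1/2, -4*pi/5): H = 0.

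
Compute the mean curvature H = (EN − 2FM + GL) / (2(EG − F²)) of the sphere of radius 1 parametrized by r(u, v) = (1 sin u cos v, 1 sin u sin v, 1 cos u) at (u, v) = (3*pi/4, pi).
H = -1

With E = 1, F = 0, G = sin(u)^2, L = -sin(u)/Abs(sin(u)), M = 0, N = -sin(u)^3/Abs(sin(u)), assemble
  H = (EN − 2FM + GL) / (2(EG − F²)) = -sin(u)/Abs(sin(u)).
At (u, v) = (3*pi/4, pi): H = -1.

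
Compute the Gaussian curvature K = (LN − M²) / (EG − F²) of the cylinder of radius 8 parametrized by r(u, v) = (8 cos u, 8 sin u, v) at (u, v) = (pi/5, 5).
K = 0

Coefficients of the first fundamental form: E = 64, F = 0, G = 1.
Coefficients of the second fundamental form: L = -8, M = 0, N = 0.
Assemble K = (LN − M²)/(EG − F²) = 0. At (u, v) = (pi/5, 5): K = 0.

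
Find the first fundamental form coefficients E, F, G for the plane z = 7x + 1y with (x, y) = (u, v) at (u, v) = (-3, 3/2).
E = 50;  F = 7;  G = 2

Partials: r_u = (1, 0, 7), r_v = (0, 1, 1). As functions of (u, v):
  E = r_u · r_u = 50,
  F = r_u · r_v = 7,
  G = r_v · r_v = 2.
Evaluating at (u, v) = (-3, 3/2): E = 50, F = 7, G = 2.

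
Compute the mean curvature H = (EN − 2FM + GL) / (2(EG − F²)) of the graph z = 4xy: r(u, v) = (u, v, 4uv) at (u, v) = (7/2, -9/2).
H = 1008*sqrt(521)/271441

With E = 16*v^2 + 1, F = 16*u*v, G = 16*u^2 + 1, L = 0, M = 4/sqrt(16*u^2 + 16*v^2 + 1), N = 0, assemble
  H = (EN − 2FM + GL) / (2(EG − F²)) = -64*u*v/(16*u^2 + 16*v^2 + 1)^(3/2).
At (u, v) = (7/2, -9/2): H = 1008*sqrt(521)/271441.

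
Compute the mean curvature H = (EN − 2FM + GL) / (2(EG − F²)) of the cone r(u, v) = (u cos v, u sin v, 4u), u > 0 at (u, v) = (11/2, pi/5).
H = 4*sqrt(17)/187

With E = 17, F = 0, G = u^2, L = 0, M = 0, N = 4*sqrt(17)*u^2/(17*Abs(u)), assemble
  H = (EN − 2FM + GL) / (2(EG − F²)) = 2*sqrt(17)/(17*Abs(u)).
At (u, v) = (11/2, pi/5): H = 4*sqrt(17)/187.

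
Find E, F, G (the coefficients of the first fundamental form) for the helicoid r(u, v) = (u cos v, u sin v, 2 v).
E = 1;  F = 0;  G = u^2 + 4

Compute partials: r_u = (cos(v), sin(v), 0), r_v = (-u*sin(v), u*cos(v), 2). Then
  E = r_u · r_u = 1,
  F = r_u · r_v = 0,
  G = r_v · r_v = u^2 + 4.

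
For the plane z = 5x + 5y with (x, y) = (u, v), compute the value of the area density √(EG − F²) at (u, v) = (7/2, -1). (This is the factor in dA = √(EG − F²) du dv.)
√(EG − F²)|_{(7/2, -1)} = sqrt(51)

E = 26, F = 25, G = 26, so EG − F² = 51. Taking the positive square root: √(EG − F²) = sqrt(51). At (u, v) = (7/2, -1): sqrt(51).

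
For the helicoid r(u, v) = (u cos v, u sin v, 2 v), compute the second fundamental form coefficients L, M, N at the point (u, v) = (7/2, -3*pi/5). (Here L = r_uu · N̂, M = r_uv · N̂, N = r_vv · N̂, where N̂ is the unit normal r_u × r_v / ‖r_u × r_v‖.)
L = 0;  M = -4*sqrt(65)/65;  N = 0

Compute the unit normal N̂(u, v) = (2*sin(v)/sqrt(u^2 + 4), -2*cos(v)/sqrt(u^2 + 4), u/sqrt(u^2 + 4)), and the second partials r_uu, r_uv, r_vv. Take dot products:
  L(u, v) = r_uu · N̂ = 0,
  M(u, v) = r_uv · N̂ = -2/sqrt(u^2 + 4),
  N(u, v) = r_vv · N̂ = 0.
Evaluating at (u, v) = (7/2, -3*pi/5):
  L = 0, M = -4*sqrt(65)/65, N = 0.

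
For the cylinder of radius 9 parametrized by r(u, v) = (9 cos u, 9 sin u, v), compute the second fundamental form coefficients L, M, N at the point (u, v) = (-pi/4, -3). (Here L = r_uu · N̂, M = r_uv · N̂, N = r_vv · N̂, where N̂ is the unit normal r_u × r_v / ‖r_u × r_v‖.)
L = -9;  M = 0;  N = 0

Compute the unit normal N̂(u, v) = (cos(u), sin(u), 0), and the second partials r_uu, r_uv, r_vv. Take dot products:
  L(u, v) = r_uu · N̂ = -9,
  M(u, v) = r_uv · N̂ = 0,
  N(u, v) = r_vv · N̂ = 0.
Evaluating at (u, v) = (-pi/4, -3):
  L = -9, M = 0, N = 0.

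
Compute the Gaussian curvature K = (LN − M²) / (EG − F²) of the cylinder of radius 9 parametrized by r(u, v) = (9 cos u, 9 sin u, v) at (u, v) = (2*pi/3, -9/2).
K = 0

Coefficients of the first fundamental form: E = 81, F = 0, G = 1.
Coefficients of the second fundamental form: L = -9, M = 0, N = 0.
Assemble K = (LN − M²)/(EG − F²) = 0. At (u, v) = (2*pi/3, -9/2): K = 0.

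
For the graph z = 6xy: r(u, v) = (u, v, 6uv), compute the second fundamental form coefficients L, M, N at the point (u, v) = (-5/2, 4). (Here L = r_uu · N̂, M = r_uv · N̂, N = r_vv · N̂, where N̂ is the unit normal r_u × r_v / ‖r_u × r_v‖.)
L = 0;  M = 3*sqrt(802)/401;  N = 0

Compute the unit normal N̂(u, v) = (-6*v/sqrt(36*u^2 + 36*v^2 + 1), -6*u/sqrt(36*u^2 + 36*v^2 + 1), 1/sqrt(36*u^2 + 36*v^2 + 1)), and the second partials r_uu, r_uv, r_vv. Take dot products:
  L(u, v) = r_uu · N̂ = 0,
  M(u, v) = r_uv · N̂ = 6/sqrt(36*u^2 + 36*v^2 + 1),
  N(u, v) = r_vv · N̂ = 0.
Evaluating at (u, v) = (-5/2, 4):
  L = 0, M = 3*sqrt(802)/401, N = 0.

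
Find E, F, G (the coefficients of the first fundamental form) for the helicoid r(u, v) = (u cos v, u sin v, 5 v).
E = 1;  F = 0;  G = u^2 + 25

Compute partials: r_u = (cos(v), sin(v), 0), r_v = (-u*sin(v), u*cos(v), 5). Then
  E = r_u · r_u = 1,
  F = r_u · r_v = 0,
  G = r_v · r_v = u^2 + 25.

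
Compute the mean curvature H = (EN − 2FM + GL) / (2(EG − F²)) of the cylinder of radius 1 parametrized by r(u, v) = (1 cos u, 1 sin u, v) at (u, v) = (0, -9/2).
H = -1/2

With E = 1, F = 0, G = 1, L = -1, M = 0, N = 0, assemble
  H = (EN − 2FM + GL) / (2(EG − F²)) = -1/2.
At (u, v) = (0, -9/2): H = -1/2.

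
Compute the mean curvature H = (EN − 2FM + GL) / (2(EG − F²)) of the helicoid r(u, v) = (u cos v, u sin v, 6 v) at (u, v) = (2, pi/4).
H = 0

With E = 1, F = 0, G = u^2 + 36, L = 0, M = -6/sqrt(u^2 + 36), N = 0, assemble
  H = (EN − 2FM + GL) / (2(EG − F²)) = 0.
At (u, v) = (2, pi/4): H = 0.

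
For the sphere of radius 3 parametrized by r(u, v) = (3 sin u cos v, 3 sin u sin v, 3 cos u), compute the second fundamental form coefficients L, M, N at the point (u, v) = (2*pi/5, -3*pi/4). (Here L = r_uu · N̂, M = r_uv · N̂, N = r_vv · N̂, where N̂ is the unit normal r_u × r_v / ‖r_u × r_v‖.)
L = -3;  M = 0;  N = -15/8 - 3*sqrt(5)/8

Compute the unit normal N̂(u, v) = (sin(u)^2*cos(v)/Abs(sin(u)), sin(u)^2*sin(v)/Abs(sin(u)), sin(2*u)/(2*Abs(sin(u)))), and the second partials r_uu, r_uv, r_vv. Take dot products:
  L(u, v) = r_uu · N̂ = -3*sin(u)/Abs(sin(u)),
  M(u, v) = r_uv · N̂ = 0,
  N(u, v) = r_vv · N̂ = -3*sin(u)^3/Abs(sin(u)).
Evaluating at (u, v) = (2*pi/5, -3*pi/4):
  L = -3, M = 0, N = -15/8 - 3*sqrt(5)/8.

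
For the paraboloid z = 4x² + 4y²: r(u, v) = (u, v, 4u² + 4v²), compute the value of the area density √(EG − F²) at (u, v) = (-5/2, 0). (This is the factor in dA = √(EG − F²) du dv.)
√(EG − F²)|_{(-5/2, 0)} = sqrt(401)

E = 64*u^2 + 1, F = 64*u*v, G = 64*v^2 + 1, so EG − F² = 64*u^2 + 64*v^2 + 1. Taking the positive square root: √(EG − F²) = sqrt(64*u^2 + 64*v^2 + 1). At (u, v) = (-5/2, 0): sqrt(401).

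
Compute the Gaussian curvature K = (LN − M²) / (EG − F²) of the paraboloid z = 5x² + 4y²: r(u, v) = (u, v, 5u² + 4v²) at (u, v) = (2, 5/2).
K = 80/641601

Coefficients of the first fundamental form: E = 100*u^2 + 1, F = 80*u*v, G = 64*v^2 + 1.
Coefficients of the second fundamental form: L = 10/sqrt(100*u^2 + 64*v^2 + 1), M = 0, N = 8/sqrt(100*u^2 + 64*v^2 + 1).
Assemble K = (LN − M²)/(EG − F²) = 80/(10000*u^4 + 12800*u^2*v^2 + 200*u^2 + 4096*v^4 + 128*v^2 + 1). At (u, v) = (2, 5/2): K = 80/641601.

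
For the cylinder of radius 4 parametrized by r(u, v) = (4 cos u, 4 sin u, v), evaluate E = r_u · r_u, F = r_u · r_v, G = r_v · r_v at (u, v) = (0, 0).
E = 16;  F = 0;  G = 1

Partials: r_u = (-4*sin(u), 4*cos(u), 0), r_v = (0, 0, 1). As functions of (u, v):
  E = r_u · r_u = 16,
  F = r_u · r_v = 0,
  G = r_v · r_v = 1.
Evaluating at (u, v) = (0, 0): E = 16, F = 0, G = 1.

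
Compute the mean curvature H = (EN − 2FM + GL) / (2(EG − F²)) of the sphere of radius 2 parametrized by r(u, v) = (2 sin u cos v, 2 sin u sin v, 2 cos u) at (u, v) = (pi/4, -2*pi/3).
H = -1/2

With E = 4, F = 0, G = 4*sin(u)^2, L = -2*sin(u)/Abs(sin(u)), M = 0, N = -2*sin(u)^3/Abs(sin(u)), assemble
  H = (EN − 2FM + GL) / (2(EG − F²)) = -sin(u)/(2*Abs(sin(u))).
At (u, v) = (pi/4, -2*pi/3): H = -1/2.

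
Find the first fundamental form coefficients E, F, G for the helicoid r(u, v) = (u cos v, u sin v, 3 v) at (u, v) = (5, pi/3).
E = 1;  F = 0;  G = 34

Partials: r_u = (cos(v), sin(v), 0), r_v = (-u*sin(v), u*cos(v), 3). As functions of (u, v):
  E = r_u · r_u = 1,
  F = r_u · r_v = 0,
  G = r_v · r_v = u^2 + 9.
Evaluating at (u, v) = (5, pi/3): E = 1, F = 0, G = 34.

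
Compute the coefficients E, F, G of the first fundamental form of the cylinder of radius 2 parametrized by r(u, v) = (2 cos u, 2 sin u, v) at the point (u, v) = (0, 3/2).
E = 4;  F = 0;  G = 1

Partials: r_u = (-2*sin(u), 2*cos(u), 0), r_v = (0, 0, 1). As functions of (u, v):
  E = r_u · r_u = 4,
  F = r_u · r_v = 0,
  G = r_v · r_v = 1.
Evaluating at (u, v) = (0, 3/2): E = 4, F = 0, G = 1.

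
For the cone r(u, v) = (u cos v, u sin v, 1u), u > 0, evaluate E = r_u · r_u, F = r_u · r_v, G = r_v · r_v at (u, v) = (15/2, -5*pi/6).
E = 2;  F = 0;  G = 225/4

Partials: r_u = (cos(v), sin(v), 1), r_v = (-u*sin(v), u*cos(v), 0). As functions of (u, v):
  E = r_u · r_u = 2,
  F = r_u · r_v = 0,
  G = r_v · r_v = u^2.
Evaluating at (u, v) = (15/2, -5*pi/6): E = 2, F = 0, G = 225/4.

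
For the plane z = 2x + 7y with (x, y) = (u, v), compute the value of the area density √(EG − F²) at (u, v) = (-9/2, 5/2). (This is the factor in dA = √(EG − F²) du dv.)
√(EG − F²)|_{(-9/2, 5/2)} = 3*sqrt(6)

E = 5, F = 14, G = 50, so EG − F² = 54. Taking the positive square root: √(EG − F²) = 3*sqrt(6). At (u, v) = (-9/2, 5/2): 3*sqrt(6).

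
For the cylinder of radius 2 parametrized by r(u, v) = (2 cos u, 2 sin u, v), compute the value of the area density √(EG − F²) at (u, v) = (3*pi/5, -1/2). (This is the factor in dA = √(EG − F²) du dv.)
√(EG − F²)|_{(3*pi/5, -1/2)} = 2

E = 4, F = 0, G = 1, so EG − F² = 4. Taking the positive square root: √(EG − F²) = 2. At (u, v) = (3*pi/5, -1/2): 2.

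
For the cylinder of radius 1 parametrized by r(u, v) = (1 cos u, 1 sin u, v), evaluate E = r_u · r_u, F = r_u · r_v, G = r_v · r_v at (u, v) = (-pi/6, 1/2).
E = 1;  F = 0;  G = 1

Partials: r_u = (-sin(u), cos(u), 0), r_v = (0, 0, 1). As functions of (u, v):
  E = r_u · r_u = 1,
  F = r_u · r_v = 0,
  G = r_v · r_v = 1.
Evaluating at (u, v) = (-pi/6, 1/2): E = 1, F = 0, G = 1.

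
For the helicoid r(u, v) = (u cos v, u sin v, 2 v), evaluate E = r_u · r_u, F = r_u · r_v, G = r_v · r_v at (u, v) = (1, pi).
E = 1;  F = 0;  G = 5

Partials: r_u = (cos(v), sin(v), 0), r_v = (-u*sin(v), u*cos(v), 2). As functions of (u, v):
  E = r_u · r_u = 1,
  F = r_u · r_v = 0,
  G = r_v · r_v = u^2 + 4.
Evaluating at (u, v) = (1, pi): E = 1, F = 0, G = 5.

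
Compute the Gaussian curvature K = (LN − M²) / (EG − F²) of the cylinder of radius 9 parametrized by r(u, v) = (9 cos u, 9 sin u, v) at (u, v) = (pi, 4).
K = 0

Coefficients of the first fundamental form: E = 81, F = 0, G = 1.
Coefficients of the second fundamental form: L = -9, M = 0, N = 0.
Assemble K = (LN − M²)/(EG − F²) = 0. At (u, v) = (pi, 4): K = 0.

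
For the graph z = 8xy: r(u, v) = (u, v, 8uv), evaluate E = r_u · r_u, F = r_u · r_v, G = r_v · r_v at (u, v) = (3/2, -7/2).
E = 785;  F = -336;  G = 145

Partials: r_u = (1, 0, 8*v), r_v = (0, 1, 8*u). As functions of (u, v):
  E = r_u · r_u = 64*v^2 + 1,
  F = r_u · r_v = 64*u*v,
  G = r_v · r_v = 64*u^2 + 1.
Evaluating at (u, v) = (3/2, -7/2): E = 785, F = -336, G = 145.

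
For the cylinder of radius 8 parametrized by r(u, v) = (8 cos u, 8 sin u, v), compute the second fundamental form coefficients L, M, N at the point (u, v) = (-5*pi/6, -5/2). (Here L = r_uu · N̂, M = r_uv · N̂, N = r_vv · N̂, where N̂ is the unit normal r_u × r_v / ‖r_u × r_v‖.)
L = -8;  M = 0;  N = 0

Compute the unit normal N̂(u, v) = (cos(u), sin(u), 0), and the second partials r_uu, r_uv, r_vv. Take dot products:
  L(u, v) = r_uu · N̂ = -8,
  M(u, v) = r_uv · N̂ = 0,
  N(u, v) = r_vv · N̂ = 0.
Evaluating at (u, v) = (-5*pi/6, -5/2):
  L = -8, M = 0, N = 0.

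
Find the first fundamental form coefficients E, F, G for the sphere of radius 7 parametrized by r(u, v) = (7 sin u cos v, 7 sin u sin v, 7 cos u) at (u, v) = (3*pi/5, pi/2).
E = 49;  F = 0;  G = 49*sqrt(5)/8 + 245/8

Partials: r_u = (7*cos(u)*cos(v), 7*sin(v)*cos(u), -7*sin(u)), r_v = (-7*sin(u)*sin(v), 7*sin(u)*cos(v), 0). As functions of (u, v):
  E = r_u · r_u = 49,
  F = r_u · r_v = 0,
  G = r_v · r_v = 49*sin(u)^2.
Evaluating at (u, v) = (3*pi/5, pi/2): E = 49, F = 0, G = 49*sqrt(5)/8 + 245/8.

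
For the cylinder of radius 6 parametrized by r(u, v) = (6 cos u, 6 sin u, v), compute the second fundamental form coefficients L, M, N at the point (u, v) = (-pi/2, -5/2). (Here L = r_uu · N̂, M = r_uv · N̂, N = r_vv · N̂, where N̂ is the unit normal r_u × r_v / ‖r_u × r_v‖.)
L = -6;  M = 0;  N = 0

Compute the unit normal N̂(u, v) = (cos(u), sin(u), 0), and the second partials r_uu, r_uv, r_vv. Take dot products:
  L(u, v) = r_uu · N̂ = -6,
  M(u, v) = r_uv · N̂ = 0,
  N(u, v) = r_vv · N̂ = 0.
Evaluating at (u, v) = (-pi/2, -5/2):
  L = -6, M = 0, N = 0.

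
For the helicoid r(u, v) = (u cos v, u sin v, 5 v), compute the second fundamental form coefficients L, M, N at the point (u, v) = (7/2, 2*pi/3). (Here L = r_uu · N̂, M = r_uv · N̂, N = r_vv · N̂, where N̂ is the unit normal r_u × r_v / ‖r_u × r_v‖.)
L = 0;  M = -10*sqrt(149)/149;  N = 0

Compute the unit normal N̂(u, v) = (5*sin(v)/sqrt(u^2 + 25), -5*cos(v)/sqrt(u^2 + 25), u/sqrt(u^2 + 25)), and the second partials r_uu, r_uv, r_vv. Take dot products:
  L(u, v) = r_uu · N̂ = 0,
  M(u, v) = r_uv · N̂ = -5/sqrt(u^2 + 25),
  N(u, v) = r_vv · N̂ = 0.
Evaluating at (u, v) = (7/2, 2*pi/3):
  L = 0, M = -10*sqrt(149)/149, N = 0.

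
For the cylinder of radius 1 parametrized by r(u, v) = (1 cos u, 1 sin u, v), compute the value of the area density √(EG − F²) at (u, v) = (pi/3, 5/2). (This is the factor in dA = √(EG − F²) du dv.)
√(EG − F²)|_{(pi/3, 5/2)} = 1

E = 1, F = 0, G = 1, so EG − F² = 1. Taking the positive square root: √(EG − F²) = 1. At (u, v) = (pi/3, 5/2): 1.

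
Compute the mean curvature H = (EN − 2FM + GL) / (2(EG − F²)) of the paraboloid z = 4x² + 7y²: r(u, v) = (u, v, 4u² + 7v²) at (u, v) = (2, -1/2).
H = 1999*sqrt(34)/31212

With E = 64*u^2 + 1, F = 112*u*v, G = 196*v^2 + 1, L = 8/sqrt(64*u^2 + 196*v^2 + 1), M = 0, N = 14/sqrt(64*u^2 + 196*v^2 + 1), assemble
  H = (EN − 2FM + GL) / (2(EG − F²)) = (448*u^2 + 784*v^2 + 11)/(64*u^2 + 196*v^2 + 1)^(3/2).
At (u, v) = (2, -1/2): H = 1999*sqrt(34)/31212.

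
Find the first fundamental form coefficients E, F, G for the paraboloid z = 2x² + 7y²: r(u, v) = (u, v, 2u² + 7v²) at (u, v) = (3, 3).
E = 145;  F = 504;  G = 1765

Partials: r_u = (1, 0, 4*u), r_v = (0, 1, 14*v). As functions of (u, v):
  E = r_u · r_u = 16*u^2 + 1,
  F = r_u · r_v = 56*u*v,
  G = r_v · r_v = 196*v^2 + 1.
Evaluating at (u, v) = (3, 3): E = 145, F = 504, G = 1765.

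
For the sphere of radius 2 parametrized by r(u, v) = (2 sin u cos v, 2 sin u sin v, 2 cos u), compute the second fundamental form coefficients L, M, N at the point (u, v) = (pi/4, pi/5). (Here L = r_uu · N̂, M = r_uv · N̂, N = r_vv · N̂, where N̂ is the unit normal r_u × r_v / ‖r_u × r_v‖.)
L = -2;  M = 0;  N = -1

Compute the unit normal N̂(u, v) = (sin(u)^2*cos(v)/Abs(sin(u)), sin(u)^2*sin(v)/Abs(sin(u)), sin(2*u)/(2*Abs(sin(u)))), and the second partials r_uu, r_uv, r_vv. Take dot products:
  L(u, v) = r_uu · N̂ = -2*sin(u)/Abs(sin(u)),
  M(u, v) = r_uv · N̂ = 0,
  N(u, v) = r_vv · N̂ = -2*sin(u)^3/Abs(sin(u)).
Evaluating at (u, v) = (pi/4, pi/5):
  L = -2, M = 0, N = -1.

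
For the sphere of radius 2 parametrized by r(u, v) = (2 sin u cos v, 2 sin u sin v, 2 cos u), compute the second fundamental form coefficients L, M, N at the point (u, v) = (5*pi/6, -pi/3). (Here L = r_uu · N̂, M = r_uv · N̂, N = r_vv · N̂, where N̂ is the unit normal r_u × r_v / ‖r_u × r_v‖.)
L = -2;  M = 0;  N = -1/2

Compute the unit normal N̂(u, v) = (sin(u)^2*cos(v)/Abs(sin(u)), sin(u)^2*sin(v)/Abs(sin(u)), sin(2*u)/(2*Abs(sin(u)))), and the second partials r_uu, r_uv, r_vv. Take dot products:
  L(u, v) = r_uu · N̂ = -2*sin(u)/Abs(sin(u)),
  M(u, v) = r_uv · N̂ = 0,
  N(u, v) = r_vv · N̂ = -2*sin(u)^3/Abs(sin(u)).
Evaluating at (u, v) = (5*pi/6, -pi/3):
  L = -2, M = 0, N = -1/2.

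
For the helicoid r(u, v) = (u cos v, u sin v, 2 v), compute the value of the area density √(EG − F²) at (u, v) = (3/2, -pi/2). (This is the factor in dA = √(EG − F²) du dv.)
√(EG − F²)|_{(3/2, -pi/2)} = 5/2

E = 1, F = 0, G = u^2 + 4, so EG − F² = u^2 + 4. Taking the positive square root: √(EG − F²) = sqrt(u^2 + 4). At (u, v) = (3/2, -pi/2): 5/2.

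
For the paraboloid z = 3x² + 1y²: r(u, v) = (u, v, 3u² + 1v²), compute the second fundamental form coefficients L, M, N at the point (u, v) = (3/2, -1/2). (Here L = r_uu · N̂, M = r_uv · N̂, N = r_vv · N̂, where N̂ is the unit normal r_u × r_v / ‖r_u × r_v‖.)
L = 6*sqrt(83)/83;  M = 0;  N = 2*sqrt(83)/83

Compute the unit normal N̂(u, v) = (-6*u/sqrt(36*u^2 + 4*v^2 + 1), -2*v/sqrt(36*u^2 + 4*v^2 + 1), 1/sqrt(36*u^2 + 4*v^2 + 1)), and the second partials r_uu, r_uv, r_vv. Take dot products:
  L(u, v) = r_uu · N̂ = 6/sqrt(36*u^2 + 4*v^2 + 1),
  M(u, v) = r_uv · N̂ = 0,
  N(u, v) = r_vv · N̂ = 2/sqrt(36*u^2 + 4*v^2 + 1).
Evaluating at (u, v) = (3/2, -1/2):
  L = 6*sqrt(83)/83, M = 0, N = 2*sqrt(83)/83.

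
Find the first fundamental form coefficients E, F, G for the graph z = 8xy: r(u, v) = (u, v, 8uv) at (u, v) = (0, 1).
E = 65;  F = 0;  G = 1

Partials: r_u = (1, 0, 8*v), r_v = (0, 1, 8*u). As functions of (u, v):
  E = r_u · r_u = 64*v^2 + 1,
  F = r_u · r_v = 64*u*v,
  G = r_v · r_v = 64*u^2 + 1.
Evaluating at (u, v) = (0, 1): E = 65, F = 0, G = 1.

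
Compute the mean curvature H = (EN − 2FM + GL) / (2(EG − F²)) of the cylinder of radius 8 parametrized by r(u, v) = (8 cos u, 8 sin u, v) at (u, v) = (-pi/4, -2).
H = -1/16

With E = 64, F = 0, G = 1, L = -8, M = 0, N = 0, assemble
  H = (EN − 2FM + GL) / (2(EG − F²)) = -1/16.
At (u, v) = (-pi/4, -2): H = -1/16.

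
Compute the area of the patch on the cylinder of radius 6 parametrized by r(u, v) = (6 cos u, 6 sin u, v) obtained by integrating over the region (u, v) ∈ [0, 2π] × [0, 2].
Area = 24*pi

Area = ∫∫ √(EG − F²) du dv with √(EG − F²) = 6. Integrating over [0, 2π] × [0, 2] gives 24*pi.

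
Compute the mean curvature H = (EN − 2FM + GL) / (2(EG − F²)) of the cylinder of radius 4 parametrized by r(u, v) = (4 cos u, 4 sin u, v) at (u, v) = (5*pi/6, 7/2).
H = -1/8

With E = 16, F = 0, G = 1, L = -4, M = 0, N = 0, assemble
  H = (EN − 2FM + GL) / (2(EG − F²)) = -1/8.
At (u, v) = (5*pi/6, 7/2): H = -1/8.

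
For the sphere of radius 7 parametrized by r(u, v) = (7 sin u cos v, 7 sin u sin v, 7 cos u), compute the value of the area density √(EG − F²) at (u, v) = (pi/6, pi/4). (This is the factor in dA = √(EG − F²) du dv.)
√(EG − F²)|_{(pi/6, pi/4)} = 49/2

E = 49, F = 0, G = 49*sin(u)^2, so EG − F² = 2401*sin(u)^2. Taking the positive square root: √(EG − F²) = 49*Abs(sin(u)). At (u, v) = (pi/6, pi/4): 49/2.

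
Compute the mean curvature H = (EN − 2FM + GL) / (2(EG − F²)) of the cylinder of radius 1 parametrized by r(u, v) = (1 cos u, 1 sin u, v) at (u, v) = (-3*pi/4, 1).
H = -1/2

With E = 1, F = 0, G = 1, L = -1, M = 0, N = 0, assemble
  H = (EN − 2FM + GL) / (2(EG − F²)) = -1/2.
At (u, v) = (-3*pi/4, 1): H = -1/2.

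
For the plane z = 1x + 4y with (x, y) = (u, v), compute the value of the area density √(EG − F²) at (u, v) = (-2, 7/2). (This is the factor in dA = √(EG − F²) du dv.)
√(EG − F²)|_{(-2, 7/2)} = 3*sqrt(2)

E = 2, F = 4, G = 17, so EG − F² = 18. Taking the positive square root: √(EG − F²) = 3*sqrt(2). At (u, v) = (-2, 7/2): 3*sqrt(2).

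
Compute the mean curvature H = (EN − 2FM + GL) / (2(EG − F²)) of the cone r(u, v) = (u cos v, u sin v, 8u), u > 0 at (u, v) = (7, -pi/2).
H = 4*sqrt(65)/455

With E = 65, F = 0, G = u^2, L = 0, M = 0, N = 8*sqrt(65)*u^2/(65*Abs(u)), assemble
  H = (EN − 2FM + GL) / (2(EG − F²)) = 4*sqrt(65)/(65*Abs(u)).
At (u, v) = (7, -pi/2): H = 4*sqrt(65)/455.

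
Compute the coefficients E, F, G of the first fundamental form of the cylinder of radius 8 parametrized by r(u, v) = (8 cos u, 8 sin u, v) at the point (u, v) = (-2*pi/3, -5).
E = 64;  F = 0;  G = 1

Partials: r_u = (-8*sin(u), 8*cos(u), 0), r_v = (0, 0, 1). As functions of (u, v):
  E = r_u · r_u = 64,
  F = r_u · r_v = 0,
  G = r_v · r_v = 1.
Evaluating at (u, v) = (-2*pi/3, -5): E = 64, F = 0, G = 1.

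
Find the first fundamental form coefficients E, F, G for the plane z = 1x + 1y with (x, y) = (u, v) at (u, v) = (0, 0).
E = 2;  F = 1;  G = 2

Partials: r_u = (1, 0, 1), r_v = (0, 1, 1). As functions of (u, v):
  E = r_u · r_u = 2,
  F = r_u · r_v = 1,
  G = r_v · r_v = 2.
Evaluating at (u, v) = (0, 0): E = 2, F = 1, G = 2.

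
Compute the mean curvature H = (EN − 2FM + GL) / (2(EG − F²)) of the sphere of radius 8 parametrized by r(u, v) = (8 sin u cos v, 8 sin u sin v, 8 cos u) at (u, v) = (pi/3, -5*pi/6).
H = -1/8

With E = 64, F = 0, G = 64*sin(u)^2, L = -8*sin(u)/Abs(sin(u)), M = 0, N = -8*sin(u)^3/Abs(sin(u)), assemble
  H = (EN − 2FM + GL) / (2(EG − F²)) = -sin(u)/(8*Abs(sin(u))).
At (u, v) = (pi/3, -5*pi/6): H = -1/8.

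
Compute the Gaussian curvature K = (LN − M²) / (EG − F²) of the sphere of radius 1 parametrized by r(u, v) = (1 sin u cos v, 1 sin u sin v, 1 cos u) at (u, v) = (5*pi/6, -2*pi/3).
K = 1

Coefficients of the first fundamental form: E = 1, F = 0, G = sin(u)^2.
Coefficients of the second fundamental form: L = -sin(u)/Abs(sin(u)), M = 0, N = -sin(u)^3/Abs(sin(u)).
Assemble K = (LN − M²)/(EG − F²) = 1. At (u, v) = (5*pi/6, -2*pi/3): K = 1.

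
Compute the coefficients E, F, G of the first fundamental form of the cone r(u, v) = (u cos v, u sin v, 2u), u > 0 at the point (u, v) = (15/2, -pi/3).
E = 5;  F = 0;  G = 225/4

Partials: r_u = (cos(v), sin(v), 2), r_v = (-u*sin(v), u*cos(v), 0). As functions of (u, v):
  E = r_u · r_u = 5,
  F = r_u · r_v = 0,
  G = r_v · r_v = u^2.
Evaluating at (u, v) = (15/2, -pi/3): E = 5, F = 0, G = 225/4.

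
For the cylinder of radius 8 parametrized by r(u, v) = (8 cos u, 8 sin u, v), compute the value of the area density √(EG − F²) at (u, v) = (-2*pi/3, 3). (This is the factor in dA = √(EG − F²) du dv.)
√(EG − F²)|_{(-2*pi/3, 3)} = 8

E = 64, F = 0, G = 1, so EG − F² = 64. Taking the positive square root: √(EG − F²) = 8. At (u, v) = (-2*pi/3, 3): 8.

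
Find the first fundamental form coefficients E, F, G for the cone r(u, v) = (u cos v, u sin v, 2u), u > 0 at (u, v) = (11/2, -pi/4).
E = 5;  F = 0;  G = 121/4

Partials: r_u = (cos(v), sin(v), 2), r_v = (-u*sin(v), u*cos(v), 0). As functions of (u, v):
  E = r_u · r_u = 5,
  F = r_u · r_v = 0,
  G = r_v · r_v = u^2.
Evaluating at (u, v) = (11/2, -pi/4): E = 5, F = 0, G = 121/4.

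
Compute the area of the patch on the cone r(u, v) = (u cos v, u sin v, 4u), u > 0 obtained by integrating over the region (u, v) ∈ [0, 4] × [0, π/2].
Area = 4*sqrt(17)*pi

Area = ∫∫ √(EG − F²) du dv with √(EG − F²) = sqrt(17)*Abs(u). Integrating over [0, 4] × [0, π/2] gives 4*sqrt(17)*pi.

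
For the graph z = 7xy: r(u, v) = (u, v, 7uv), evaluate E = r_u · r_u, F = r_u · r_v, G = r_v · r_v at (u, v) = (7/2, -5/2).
E = 1229/4;  F = -1715/4;  G = 2405/4

Partials: r_u = (1, 0, 7*v), r_v = (0, 1, 7*u). As functions of (u, v):
  E = r_u · r_u = 49*v^2 + 1,
  F = r_u · r_v = 49*u*v,
  G = r_v · r_v = 49*u^2 + 1.
Evaluating at (u, v) = (7/2, -5/2): E = 1229/4, F = -1715/4, G = 2405/4.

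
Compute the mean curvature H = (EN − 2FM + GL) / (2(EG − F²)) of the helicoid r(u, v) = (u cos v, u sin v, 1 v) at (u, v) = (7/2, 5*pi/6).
H = 0

With E = 1, F = 0, G = u^2 + 1, L = 0, M = -1/sqrt(u^2 + 1), N = 0, assemble
  H = (EN − 2FM + GL) / (2(EG − F²)) = 0.
At (u, v) = (7/2, 5*pi/6): H = 0.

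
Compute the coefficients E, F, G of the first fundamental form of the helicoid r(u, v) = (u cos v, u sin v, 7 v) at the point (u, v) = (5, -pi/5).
E = 1;  F = 0;  G = 74

Partials: r_u = (cos(v), sin(v), 0), r_v = (-u*sin(v), u*cos(v), 7). As functions of (u, v):
  E = r_u · r_u = 1,
  F = r_u · r_v = 0,
  G = r_v · r_v = u^2 + 49.
Evaluating at (u, v) = (5, -pi/5): E = 1, F = 0, G = 74.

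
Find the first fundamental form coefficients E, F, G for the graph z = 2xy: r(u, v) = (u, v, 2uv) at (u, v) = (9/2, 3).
E = 37;  F = 54;  G = 82

Partials: r_u = (1, 0, 2*v), r_v = (0, 1, 2*u). As functions of (u, v):
  E = r_u · r_u = 4*v^2 + 1,
  F = r_u · r_v = 4*u*v,
  G = r_v · r_v = 4*u^2 + 1.
Evaluating at (u, v) = (9/2, 3): E = 37, F = 54, G = 82.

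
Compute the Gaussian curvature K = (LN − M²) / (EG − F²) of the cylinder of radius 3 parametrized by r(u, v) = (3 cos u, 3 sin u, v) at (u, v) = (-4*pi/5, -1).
K = 0

Coefficients of the first fundamental form: E = 9, F = 0, G = 1.
Coefficients of the second fundamental form: L = -3, M = 0, N = 0.
Assemble K = (LN − M²)/(EG − F²) = 0. At (u, v) = (-4*pi/5, -1): K = 0.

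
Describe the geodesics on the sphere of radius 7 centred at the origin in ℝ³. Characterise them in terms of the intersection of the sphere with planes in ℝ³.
Geodesics on the sphere of radius 7 are great circles — circles of radius 7 obtained as the intersection of the sphere with planes through the origin (the centre of the sphere).

A curve α(t) of nonzero constant speed on the sphere of radius 7 is a geodesic iff its acceleration α̈ is everywhere normal to the surface, i.e. parallel to the radial vector α(t). Then d/dt(α × α̇) = α̇ × α̇ + α × α̈ = 0, so α × α̇ is a constant vector n ≠ 0 and α(t) · n = 0 for all t: α lies in the plane through the origin with normal n. The intersection of that plane with the sphere is a circle of radius 7 (a great circle). Conversely, a great circle traversed at constant speed has centripetal acceleration pointing at the origin, hence normal to the sphere, so every great circle is a geodesic.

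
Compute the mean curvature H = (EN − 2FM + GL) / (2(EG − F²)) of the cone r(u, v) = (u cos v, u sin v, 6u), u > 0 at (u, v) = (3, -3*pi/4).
H = sqrt(37)/37

With E = 37, F = 0, G = u^2, L = 0, M = 0, N = 6*sqrt(37)*u^2/(37*Abs(u)), assemble
  H = (EN − 2FM + GL) / (2(EG − F²)) = 3*sqrt(37)/(37*Abs(u)).
At (u, v) = (3, -3*pi/4): H = sqrt(37)/37.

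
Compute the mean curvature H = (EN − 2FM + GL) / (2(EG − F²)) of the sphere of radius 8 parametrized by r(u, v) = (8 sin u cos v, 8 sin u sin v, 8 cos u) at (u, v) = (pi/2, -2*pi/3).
H = -1/8

With E = 64, F = 0, G = 64*sin(u)^2, L = -8*sin(u)/Abs(sin(u)), M = 0, N = -8*sin(u)^3/Abs(sin(u)), assemble
  H = (EN − 2FM + GL) / (2(EG − F²)) = -sin(u)/(8*Abs(sin(u))).
At (u, v) = (pi/2, -2*pi/3): H = -1/8.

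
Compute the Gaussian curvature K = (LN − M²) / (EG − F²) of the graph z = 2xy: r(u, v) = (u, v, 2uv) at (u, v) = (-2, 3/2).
K = -1/169

Coefficients of the first fundamental form: E = 4*v^2 + 1, F = 4*u*v, G = 4*u^2 + 1.
Coefficients of the second fundamental form: L = 0, M = 2/sqrt(4*u^2 + 4*v^2 + 1), N = 0.
Assemble K = (LN − M²)/(EG − F²) = -4/(16*u^4 + 32*u^2*v^2 + 8*u^2 + 16*v^4 + 8*v^2 + 1). At (u, v) = (-2, 3/2): K = -1/169.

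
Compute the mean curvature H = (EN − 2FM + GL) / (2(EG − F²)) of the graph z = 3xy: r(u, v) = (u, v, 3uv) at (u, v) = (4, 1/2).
H = -432*sqrt(589)/346921

With E = 9*v^2 + 1, F = 9*u*v, G = 9*u^2 + 1, L = 0, M = 3/sqrt(9*u^2 + 9*v^2 + 1), N = 0, assemble
  H = (EN − 2FM + GL) / (2(EG − F²)) = -27*u*v/(9*u^2 + 9*v^2 + 1)^(3/2).
At (u, v) = (4, 1/2): H = -432*sqrt(589)/346921.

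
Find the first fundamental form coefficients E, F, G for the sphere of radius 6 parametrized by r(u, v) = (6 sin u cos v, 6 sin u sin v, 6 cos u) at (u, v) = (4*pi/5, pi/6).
E = 36;  F = 0;  G = 45/2 - 9*sqrt(5)/2

Partials: r_u = (6*cos(u)*cos(v), 6*sin(v)*cos(u), -6*sin(u)), r_v = (-6*sin(u)*sin(v), 6*sin(u)*cos(v), 0). As functions of (u, v):
  E = r_u · r_u = 36,
  F = r_u · r_v = 0,
  G = r_v · r_v = 36*sin(u)^2.
Evaluating at (u, v) = (4*pi/5, pi/6): E = 36, F = 0, G = 45/2 - 9*sqrt(5)/2.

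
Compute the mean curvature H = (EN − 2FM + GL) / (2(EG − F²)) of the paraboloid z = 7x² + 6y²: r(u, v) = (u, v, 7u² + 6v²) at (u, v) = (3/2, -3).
H = 11731*sqrt(1738)/3020644

With E = 196*u^2 + 1, F = 168*u*v, G = 144*v^2 + 1, L = 14/sqrt(196*u^2 + 144*v^2 + 1), M = 0, N = 12/sqrt(196*u^2 + 144*v^2 + 1), assemble
  H = (EN − 2FM + GL) / (2(EG − F²)) = (1176*u^2 + 1008*v^2 + 13)/(196*u^2 + 144*v^2 + 1)^(3/2).
At (u, v) = (3/2, -3): H = 11731*sqrt(1738)/3020644.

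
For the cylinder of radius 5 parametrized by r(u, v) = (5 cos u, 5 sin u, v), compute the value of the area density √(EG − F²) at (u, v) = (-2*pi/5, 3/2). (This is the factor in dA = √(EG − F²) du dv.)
√(EG − F²)|_{(-2*pi/5, 3/2)} = 5

E = 25, F = 0, G = 1, so EG − F² = 25. Taking the positive square root: √(EG − F²) = 5. At (u, v) = (-2*pi/5, 3/2): 5.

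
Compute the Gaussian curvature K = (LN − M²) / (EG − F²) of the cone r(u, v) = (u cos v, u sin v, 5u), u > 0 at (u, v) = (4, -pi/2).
K = 0

Coefficients of the first fundamental form: E = 26, F = 0, G = u^2.
Coefficients of the second fundamental form: L = 0, M = 0, N = 5*sqrt(26)*u^2/(26*Abs(u)).
Assemble K = (LN − M²)/(EG − F²) = 0. At (u, v) = (4, -pi/2): K = 0.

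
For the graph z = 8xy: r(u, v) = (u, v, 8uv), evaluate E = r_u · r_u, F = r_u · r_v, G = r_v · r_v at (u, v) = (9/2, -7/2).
E = 785;  F = -1008;  G = 1297

Partials: r_u = (1, 0, 8*v), r_v = (0, 1, 8*u). As functions of (u, v):
  E = r_u · r_u = 64*v^2 + 1,
  F = r_u · r_v = 64*u*v,
  G = r_v · r_v = 64*u^2 + 1.
Evaluating at (u, v) = (9/2, -7/2): E = 785, F = -1008, G = 1297.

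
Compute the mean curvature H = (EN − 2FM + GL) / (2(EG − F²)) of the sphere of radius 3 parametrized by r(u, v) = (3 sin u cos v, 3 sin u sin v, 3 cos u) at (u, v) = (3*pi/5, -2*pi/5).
H = -1/3

With E = 9, F = 0, G = 9*sin(u)^2, L = -3*sin(u)/Abs(sin(u)), M = 0, N = -3*sin(u)^3/Abs(sin(u)), assemble
  H = (EN − 2FM + GL) / (2(EG − F²)) = -sin(u)/(3*Abs(sin(u))).
At (u, v) = (3*pi/5, -2*pi/5): H = -1/3.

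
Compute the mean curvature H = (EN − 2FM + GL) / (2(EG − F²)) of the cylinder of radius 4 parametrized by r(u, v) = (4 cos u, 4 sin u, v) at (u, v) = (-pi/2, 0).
H = -1/8

With E = 16, F = 0, G = 1, L = -4, M = 0, N = 0, assemble
  H = (EN − 2FM + GL) / (2(EG − F²)) = -1/8.
At (u, v) = (-pi/2, 0): H = -1/8.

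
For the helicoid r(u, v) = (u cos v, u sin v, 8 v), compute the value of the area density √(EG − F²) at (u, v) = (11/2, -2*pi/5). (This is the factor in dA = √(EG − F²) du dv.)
√(EG − F²)|_{(11/2, -2*pi/5)} = sqrt(377)/2

E = 1, F = 0, G = u^2 + 64, so EG − F² = u^2 + 64. Taking the positive square root: √(EG − F²) = sqrt(u^2 + 64). At (u, v) = (11/2, -2*pi/5): sqrt(377)/2.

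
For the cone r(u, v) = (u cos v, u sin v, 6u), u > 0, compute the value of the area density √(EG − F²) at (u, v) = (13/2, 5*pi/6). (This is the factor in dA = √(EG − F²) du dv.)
√(EG − F²)|_{(13/2, 5*pi/6)} = 13*sqrt(37)/2

E = 37, F = 0, G = u^2, so EG − F² = 37*u^2. Taking the positive square root: √(EG − F²) = sqrt(37)*Abs(u). At (u, v) = (13/2, 5*pi/6): 13*sqrt(37)/2.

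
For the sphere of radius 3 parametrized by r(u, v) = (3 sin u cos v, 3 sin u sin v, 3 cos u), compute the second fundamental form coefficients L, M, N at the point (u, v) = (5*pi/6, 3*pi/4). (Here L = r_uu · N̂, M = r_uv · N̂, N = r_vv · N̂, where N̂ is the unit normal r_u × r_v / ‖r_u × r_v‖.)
L = -3;  M = 0;  N = -3/4

Compute the unit normal N̂(u, v) = (sin(u)^2*cos(v)/Abs(sin(u)), sin(u)^2*sin(v)/Abs(sin(u)), sin(2*u)/(2*Abs(sin(u)))), and the second partials r_uu, r_uv, r_vv. Take dot products:
  L(u, v) = r_uu · N̂ = -3*sin(u)/Abs(sin(u)),
  M(u, v) = r_uv · N̂ = 0,
  N(u, v) = r_vv · N̂ = -3*sin(u)^3/Abs(sin(u)).
Evaluating at (u, v) = (5*pi/6, 3*pi/4):
  L = -3, M = 0, N = -3/4.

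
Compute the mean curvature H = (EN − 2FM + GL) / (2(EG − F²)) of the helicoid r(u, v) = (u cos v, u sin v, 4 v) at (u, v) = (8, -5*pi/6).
H = 0

With E = 1, F = 0, G = u^2 + 16, L = 0, M = -4/sqrt(u^2 + 16), N = 0, assemble
  H = (EN − 2FM + GL) / (2(EG − F²)) = 0.
At (u, v) = (8, -5*pi/6): H = 0.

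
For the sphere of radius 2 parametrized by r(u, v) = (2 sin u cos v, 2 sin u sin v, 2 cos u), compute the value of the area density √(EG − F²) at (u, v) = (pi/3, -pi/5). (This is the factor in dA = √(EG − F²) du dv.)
√(EG − F²)|_{(pi/3, -pi/5)} = 2*sqrt(3)

E = 4, F = 0, G = 4*sin(u)^2, so EG − F² = 16*sin(u)^2. Taking the positive square root: √(EG − F²) = 4*Abs(sin(u)). At (u, v) = (pi/3, -pi/5): 2*sqrt(3).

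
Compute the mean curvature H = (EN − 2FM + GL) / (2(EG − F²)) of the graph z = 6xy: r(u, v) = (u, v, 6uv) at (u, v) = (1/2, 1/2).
H = -54*sqrt(19)/361

With E = 36*v^2 + 1, F = 36*u*v, G = 36*u^2 + 1, L = 0, M = 6/sqrt(36*u^2 + 36*v^2 + 1), N = 0, assemble
  H = (EN − 2FM + GL) / (2(EG − F²)) = -216*u*v/(36*u^2 + 36*v^2 + 1)^(3/2).
At (u, v) = (1/2, 1/2): H = -54*sqrt(19)/361.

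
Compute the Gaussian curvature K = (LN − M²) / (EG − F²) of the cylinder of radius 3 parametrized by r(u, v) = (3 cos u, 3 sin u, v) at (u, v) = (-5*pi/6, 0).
K = 0

Coefficients of the first fundamental form: E = 9, F = 0, G = 1.
Coefficients of the second fundamental form: L = -3, M = 0, N = 0.
Assemble K = (LN − M²)/(EG − F²) = 0. At (u, v) = (-5*pi/6, 0): K = 0.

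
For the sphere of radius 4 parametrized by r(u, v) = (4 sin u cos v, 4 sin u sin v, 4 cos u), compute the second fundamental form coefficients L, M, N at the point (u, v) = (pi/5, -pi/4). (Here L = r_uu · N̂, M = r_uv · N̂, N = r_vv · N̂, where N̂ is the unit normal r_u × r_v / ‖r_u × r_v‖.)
L = -4;  M = 0;  N = -5/2 + sqrt(5)/2

Compute the unit normal N̂(u, v) = (sin(u)^2*cos(v)/Abs(sin(u)), sin(u)^2*sin(v)/Abs(sin(u)), sin(2*u)/(2*Abs(sin(u)))), and the second partials r_uu, r_uv, r_vv. Take dot products:
  L(u, v) = r_uu · N̂ = -4*sin(u)/Abs(sin(u)),
  M(u, v) = r_uv · N̂ = 0,
  N(u, v) = r_vv · N̂ = -4*sin(u)^3/Abs(sin(u)).
Evaluating at (u, v) = (pi/5, -pi/4):
  L = -4, M = 0, N = -5/2 + sqrt(5)/2.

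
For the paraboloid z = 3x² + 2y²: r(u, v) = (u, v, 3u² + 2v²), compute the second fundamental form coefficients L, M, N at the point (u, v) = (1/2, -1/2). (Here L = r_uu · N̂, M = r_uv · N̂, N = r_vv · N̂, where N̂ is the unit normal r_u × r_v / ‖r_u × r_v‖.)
L = 3*sqrt(14)/7;  M = 0;  N = 2*sqrt(14)/7

Compute the unit normal N̂(u, v) = (-6*u/sqrt(36*u^2 + 16*v^2 + 1), -4*v/sqrt(36*u^2 + 16*v^2 + 1), 1/sqrt(36*u^2 + 16*v^2 + 1)), and the second partials r_uu, r_uv, r_vv. Take dot products:
  L(u, v) = r_uu · N̂ = 6/sqrt(36*u^2 + 16*v^2 + 1),
  M(u, v) = r_uv · N̂ = 0,
  N(u, v) = r_vv · N̂ = 4/sqrt(36*u^2 + 16*v^2 + 1).
Evaluating at (u, v) = (1/2, -1/2):
  L = 3*sqrt(14)/7, M = 0, N = 2*sqrt(14)/7.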